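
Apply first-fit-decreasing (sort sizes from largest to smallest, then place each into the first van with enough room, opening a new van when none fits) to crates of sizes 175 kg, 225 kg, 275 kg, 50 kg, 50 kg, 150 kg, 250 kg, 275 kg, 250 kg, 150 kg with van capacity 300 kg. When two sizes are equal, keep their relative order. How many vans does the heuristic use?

Sorted descending: 275, 275, 250, 250, 225, 175, 150, 150, 50, 50.
  275 → van 1 (new)  [load 275/300]
  275 → van 2 (new)  [load 275/300]
  250 → van 3 (new)  [load 250/300]
  250 → van 4 (new)  [load 250/300]
  225 → van 5 (new)  [load 225/300]
  175 → van 6 (new)  [load 175/300]
  150 → van 7 (new)  [load 150/300]
  150 → van 7  [load 300/300]
  50 → van 3  [load 300/300]
  50 → van 4  [load 300/300]
7 vans opened.

7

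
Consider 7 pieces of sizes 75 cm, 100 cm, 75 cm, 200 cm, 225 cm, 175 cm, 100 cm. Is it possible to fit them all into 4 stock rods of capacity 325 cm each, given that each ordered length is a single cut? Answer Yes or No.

Yes

A valid assignment using 3 stock rods:
  stock rod 1: 225 + 100 = 325
  stock rod 2: 200 + 100 = 300
  stock rod 3: 175 + 75 + 75 = 325
That uses only 3 ≤ 4, so 4 stock rods are enough.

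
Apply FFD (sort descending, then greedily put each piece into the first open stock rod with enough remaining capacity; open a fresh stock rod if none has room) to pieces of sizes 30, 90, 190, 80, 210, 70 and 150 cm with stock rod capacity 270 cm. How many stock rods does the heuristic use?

4

Sorted descending: 210, 190, 150, 90, 80, 70, 30.
  210 → stock rod 1 (new)  [load 210/270]
  190 → stock rod 2 (new)  [load 190/270]
  150 → stock rod 3 (new)  [load 150/270]
  90 → stock rod 3  [load 240/270]
  80 → stock rod 2  [load 270/270]
  70 → stock rod 4 (new)  [load 70/270]
  30 → stock rod 1  [load 240/270]
4 stock rods opened.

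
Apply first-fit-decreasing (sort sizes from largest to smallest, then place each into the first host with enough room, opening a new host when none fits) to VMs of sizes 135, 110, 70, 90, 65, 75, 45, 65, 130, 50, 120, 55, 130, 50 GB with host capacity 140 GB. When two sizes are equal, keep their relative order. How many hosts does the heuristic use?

10

Sorted descending: 135, 130, 130, 120, 110, 90, 75, 70, 65, 65, 55, 50, 50, 45.
  135 → host 1 (new)  [load 135/140]
  130 → host 2 (new)  [load 130/140]
  130 → host 3 (new)  [load 130/140]
  120 → host 4 (new)  [load 120/140]
  110 → host 5 (new)  [load 110/140]
  90 → host 6 (new)  [load 90/140]
  75 → host 7 (new)  [load 75/140]
  70 → host 8 (new)  [load 70/140]
  65 → host 7  [load 140/140]
  65 → host 8  [load 135/140]
  55 → host 9 (new)  [load 55/140]
  50 → host 6  [load 140/140]
  50 → host 9  [load 105/140]
  45 → host 10 (new)  [load 45/140]
10 hosts opened.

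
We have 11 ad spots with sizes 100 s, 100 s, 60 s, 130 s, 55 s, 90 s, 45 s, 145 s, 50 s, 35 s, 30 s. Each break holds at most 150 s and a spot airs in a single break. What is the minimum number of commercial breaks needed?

6

Total = 145 + 130 + 100 + 100 + 90 + 60 + 55 + 50 + 45 + 35 + 30 = 840 s.
Lower bound: ⌈840/150⌉ = 6 commercial breaks.
A packing using 6 commercial breaks:
  break 1: 145 = 145
  break 2: 130 = 130
  break 3: 100 + 50 = 150
  break 4: 100 + 45 = 145
  break 5: 90 + 60 = 150
  break 6: 55 + 35 + 30 = 120
This matches the lower bound, so 6 is optimal.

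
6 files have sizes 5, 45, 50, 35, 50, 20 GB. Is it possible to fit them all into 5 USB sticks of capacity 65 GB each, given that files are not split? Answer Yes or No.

A valid assignment using 4 USB sticks:
  USB stick 1: 50 + 5 = 55
  USB stick 2: 50 = 50
  USB stick 3: 45 + 20 = 65
  USB stick 4: 35 = 35
That uses only 4 ≤ 5, so 5 USB sticks are enough.

Yes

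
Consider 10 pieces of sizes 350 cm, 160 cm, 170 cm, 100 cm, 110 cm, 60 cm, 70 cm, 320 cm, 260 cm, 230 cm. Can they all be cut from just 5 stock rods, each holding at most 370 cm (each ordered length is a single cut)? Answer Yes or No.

No

Total = 1830 cm; ⌈1830/370⌉ = 5.
The bound of 5 does not rule out 5, but exhaustive search shows no assignment into 5 stock rods of capacity 370 cm exists — the minimum is 6.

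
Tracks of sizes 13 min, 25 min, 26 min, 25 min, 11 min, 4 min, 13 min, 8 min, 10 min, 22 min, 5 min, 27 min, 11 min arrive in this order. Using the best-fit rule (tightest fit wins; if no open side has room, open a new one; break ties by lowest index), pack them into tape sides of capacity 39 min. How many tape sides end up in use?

  13 → side 1 (new)  [load 13/39]
  25 → side 1  [load 38/39]
  26 → side 2 (new)  [load 26/39]
  25 → side 3 (new)  [load 25/39]
  11 → side 2  [load 37/39]
  4 → side 3  [load 29/39]
  13 → side 4 (new)  [load 13/39]
  8 → side 3  [load 37/39]
  10 → side 4  [load 23/39]
  22 → side 5 (new)  [load 22/39]
  5 → side 4  [load 28/39]
  27 → side 6 (new)  [load 27/39]
  11 → side 4  [load 39/39]
6 tape sides opened.

6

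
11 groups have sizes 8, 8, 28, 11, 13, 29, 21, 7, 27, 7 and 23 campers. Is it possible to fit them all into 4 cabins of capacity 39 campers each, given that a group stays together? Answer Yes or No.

Total = 182 campers; ⌈182/39⌉ = 5.
At least 5 cabins are required, but only 4 are allowed.

No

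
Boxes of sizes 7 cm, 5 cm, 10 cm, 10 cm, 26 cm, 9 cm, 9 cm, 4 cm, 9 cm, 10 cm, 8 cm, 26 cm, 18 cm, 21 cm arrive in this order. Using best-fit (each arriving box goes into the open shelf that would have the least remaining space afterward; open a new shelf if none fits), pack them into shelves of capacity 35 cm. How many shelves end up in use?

  7 → shelf 1 (new)  [load 7/35]
  5 → shelf 1  [load 12/35]
  10 → shelf 1  [load 22/35]
  10 → shelf 1  [load 32/35]
  26 → shelf 2 (new)  [load 26/35]
  9 → shelf 2  [load 35/35]
  9 → shelf 3 (new)  [load 9/35]
  4 → shelf 3  [load 13/35]
  9 → shelf 3  [load 22/35]
  10 → shelf 3  [load 32/35]
  8 → shelf 4 (new)  [load 8/35]
  26 → shelf 4  [load 34/35]
  18 → shelf 5 (new)  [load 18/35]
  21 → shelf 6 (new)  [load 21/35]
6 shelves opened.

6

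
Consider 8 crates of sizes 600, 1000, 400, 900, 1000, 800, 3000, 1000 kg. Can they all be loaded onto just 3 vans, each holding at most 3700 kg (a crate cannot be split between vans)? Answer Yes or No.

A valid assignment using 3 vans:
  van 1: 3000 + 600 = 3600
  van 2: 1000 + 1000 + 1000 + 400 = 3400
  van 3: 900 + 800 = 1700
Every load is within 3700 kg, so 3 vans suffice.

Yes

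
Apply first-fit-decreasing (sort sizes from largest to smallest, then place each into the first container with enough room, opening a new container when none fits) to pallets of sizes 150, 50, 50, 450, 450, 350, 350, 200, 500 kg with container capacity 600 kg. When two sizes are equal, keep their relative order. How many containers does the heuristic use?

5

Sorted descending: 500, 450, 450, 350, 350, 200, 150, 50, 50.
  500 → container 1 (new)  [load 500/600]
  450 → container 2 (new)  [load 450/600]
  450 → container 3 (new)  [load 450/600]
  350 → container 4 (new)  [load 350/600]
  350 → container 5 (new)  [load 350/600]
  200 → container 4  [load 550/600]
  150 → container 2  [load 600/600]
  50 → container 1  [load 550/600]
  50 → container 1  [load 600/600]
5 containers opened.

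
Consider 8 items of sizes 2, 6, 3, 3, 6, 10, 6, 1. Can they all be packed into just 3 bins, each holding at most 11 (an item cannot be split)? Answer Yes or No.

Total = 37; ⌈37/11⌉ = 4.
At least 4 bins are required, but only 3 are allowed.

No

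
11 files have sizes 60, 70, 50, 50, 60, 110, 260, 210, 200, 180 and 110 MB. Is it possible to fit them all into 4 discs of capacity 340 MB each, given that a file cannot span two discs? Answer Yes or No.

No

Total = 1360 MB; ⌈1360/340⌉ = 4.
The bound of 4 does not rule out 4, but exhaustive search shows no assignment into 4 discs of capacity 340 MB exists — the minimum is 5.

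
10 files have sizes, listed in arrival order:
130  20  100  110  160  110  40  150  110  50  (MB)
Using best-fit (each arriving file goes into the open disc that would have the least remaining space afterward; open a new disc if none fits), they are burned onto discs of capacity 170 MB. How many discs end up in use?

  130 → disc 1 (new)  [load 130/170]
  20 → disc 1  [load 150/170]
  100 → disc 2 (new)  [load 100/170]
  110 → disc 3 (new)  [load 110/170]
  160 → disc 4 (new)  [load 160/170]
  110 → disc 5 (new)  [load 110/170]
  40 → disc 3  [load 150/170]
  150 → disc 6 (new)  [load 150/170]
  110 → disc 7 (new)  [load 110/170]
  50 → disc 5  [load 160/170]
7 discs opened.

7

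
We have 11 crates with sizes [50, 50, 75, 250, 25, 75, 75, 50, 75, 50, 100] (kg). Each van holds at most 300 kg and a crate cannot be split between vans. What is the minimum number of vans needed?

Total = 250 + 100 + 75 + 75 + 75 + 75 + 50 + 50 + 50 + 50 + 25 = 875 kg.
Lower bound: ⌈875/300⌉ = 3 vans.
A packing using 3 vans:
  van 1: 250 + 50 = 300
  van 2: 100 + 75 + 75 + 50 = 300
  van 3: 75 + 75 + 50 + 50 + 25 = 275
This matches the lower bound, so 3 is optimal.

3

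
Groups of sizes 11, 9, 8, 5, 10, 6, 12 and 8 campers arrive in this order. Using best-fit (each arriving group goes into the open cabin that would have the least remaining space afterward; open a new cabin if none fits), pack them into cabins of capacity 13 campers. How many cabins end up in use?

  11 → cabin 1 (new)  [load 11/13]
  9 → cabin 2 (new)  [load 9/13]
  8 → cabin 3 (new)  [load 8/13]
  5 → cabin 3  [load 13/13]
  10 → cabin 4 (new)  [load 10/13]
  6 → cabin 5 (new)  [load 6/13]
  12 → cabin 6 (new)  [load 12/13]
  8 → cabin 7 (new)  [load 8/13]
7 cabins opened.

7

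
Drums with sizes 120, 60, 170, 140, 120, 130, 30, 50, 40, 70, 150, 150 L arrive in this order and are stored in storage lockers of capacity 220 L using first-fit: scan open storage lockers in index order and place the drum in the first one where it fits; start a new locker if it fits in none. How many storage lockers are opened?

  120 → locker 1 (new)  [load 120/220]
  60 → locker 1  [load 180/220]
  170 → locker 2 (new)  [load 170/220]
  140 → locker 3 (new)  [load 140/220]
  120 → locker 4 (new)  [load 120/220]
  130 → locker 5 (new)  [load 130/220]
  30 → locker 1  [load 210/220]
  50 → locker 2  [load 220/220]
  40 → locker 3  [load 180/220]
  70 → locker 4  [load 190/220]
  150 → locker 6 (new)  [load 150/220]
  150 → locker 7 (new)  [load 150/220]
7 storage lockers opened.

7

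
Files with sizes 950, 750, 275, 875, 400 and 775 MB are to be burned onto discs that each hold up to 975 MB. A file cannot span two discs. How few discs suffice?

5

Total = 950 + 875 + 775 + 750 + 400 + 275 = 4025 MB.
Lower bound: ⌈4025/975⌉ = 5 discs.
A packing using 5 discs:
  disc 1: 950 = 950
  disc 2: 875 = 875
  disc 3: 775 = 775
  disc 4: 750 = 750
  disc 5: 400 + 275 = 675
This matches the lower bound, so 5 is optimal.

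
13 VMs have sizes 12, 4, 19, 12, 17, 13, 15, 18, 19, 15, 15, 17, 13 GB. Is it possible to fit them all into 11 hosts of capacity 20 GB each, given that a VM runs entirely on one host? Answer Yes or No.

Total = 189 GB; ⌈189/20⌉ = 10.
12 VMs each exceed half the capacity and cannot share a host, forcing at least 12 hosts.
At least 12 hosts are required, but only 11 are allowed.

No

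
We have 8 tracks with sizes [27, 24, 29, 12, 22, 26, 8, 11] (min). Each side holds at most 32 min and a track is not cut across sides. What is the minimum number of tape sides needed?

6

Total = 29 + 27 + 26 + 24 + 22 + 12 + 11 + 8 = 159 min.
Lower bound: ⌈159/32⌉ = 5 tape sides.
A packing using 6 tape sides:
  side 1: 29 = 29
  side 2: 27 = 27
  side 3: 26 = 26
  side 4: 24 + 8 = 32
  side 5: 22 = 22
  side 6: 12 + 11 = 23
No arrangement into 5 tape sides stays within capacity, so 6 is optimal.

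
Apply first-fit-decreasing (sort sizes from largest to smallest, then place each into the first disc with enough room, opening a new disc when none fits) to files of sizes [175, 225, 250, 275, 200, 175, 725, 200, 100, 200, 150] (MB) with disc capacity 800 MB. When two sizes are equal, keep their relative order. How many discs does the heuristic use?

Sorted descending: 725, 275, 250, 225, 200, 200, 200, 175, 175, 150, 100.
  725 → disc 1 (new)  [load 725/800]
  275 → disc 2 (new)  [load 275/800]
  250 → disc 2  [load 525/800]
  225 → disc 2  [load 750/800]
  200 → disc 3 (new)  [load 200/800]
  200 → disc 3  [load 400/800]
  200 → disc 3  [load 600/800]
  175 → disc 3  [load 775/800]
  175 → disc 4 (new)  [load 175/800]
  150 → disc 4  [load 325/800]
  100 → disc 4  [load 425/800]
4 discs opened.

4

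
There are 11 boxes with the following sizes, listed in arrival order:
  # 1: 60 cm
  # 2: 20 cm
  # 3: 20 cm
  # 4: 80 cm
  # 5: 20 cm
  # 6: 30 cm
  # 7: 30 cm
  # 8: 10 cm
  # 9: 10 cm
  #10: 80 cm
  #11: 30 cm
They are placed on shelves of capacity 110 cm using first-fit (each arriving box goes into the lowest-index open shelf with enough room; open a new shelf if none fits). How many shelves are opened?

  60 → shelf 1 (new)  [load 60/110]
  20 → shelf 1  [load 80/110]
  20 → shelf 1  [load 100/110]
  80 → shelf 2 (new)  [load 80/110]
  20 → shelf 2  [load 100/110]
  30 → shelf 3 (new)  [load 30/110]
  30 → shelf 3  [load 60/110]
  10 → shelf 1  [load 110/110]
  10 → shelf 2  [load 110/110]
  80 → shelf 4 (new)  [load 80/110]
  30 → shelf 3  [load 90/110]
4 shelves opened.

4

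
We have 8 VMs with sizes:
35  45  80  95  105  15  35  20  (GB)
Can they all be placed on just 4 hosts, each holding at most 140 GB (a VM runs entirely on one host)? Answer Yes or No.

Yes

A valid assignment using 4 hosts:
  host 1: 105 + 35 = 140
  host 2: 95 + 45 = 140
  host 3: 80 + 35 + 20 = 135
  host 4: 15 = 15
Every load is within 140 GB, so 4 hosts suffice.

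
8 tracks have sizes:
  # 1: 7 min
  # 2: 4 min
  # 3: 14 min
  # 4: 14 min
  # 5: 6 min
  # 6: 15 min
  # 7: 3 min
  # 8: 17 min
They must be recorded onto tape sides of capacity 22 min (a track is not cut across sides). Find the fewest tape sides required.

4

Total = 17 + 15 + 14 + 14 + 7 + 6 + 4 + 3 = 80 min.
Lower bound: ⌈80/22⌉ = 4 tape sides.
A packing using 4 tape sides:
  side 1: 17 + 4 = 21
  side 2: 15 + 7 = 22
  side 3: 14 + 6 = 20
  side 4: 14 + 3 = 17
This matches the lower bound, so 4 is optimal.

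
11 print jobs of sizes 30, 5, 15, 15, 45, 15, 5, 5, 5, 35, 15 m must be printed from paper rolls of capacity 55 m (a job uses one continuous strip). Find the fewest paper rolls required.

Total = 45 + 35 + 30 + 15 + 15 + 15 + 15 + 5 + 5 + 5 + 5 = 190 m.
Lower bound: ⌈190/55⌉ = 4 paper rolls.
A packing using 4 paper rolls:
  roll 1: 45 + 5 + 5 = 55
  roll 2: 35 + 15 + 5 = 55
  roll 3: 30 + 15 + 5 = 50
  roll 4: 15 + 15 = 30
This matches the lower bound, so 4 is optimal.

4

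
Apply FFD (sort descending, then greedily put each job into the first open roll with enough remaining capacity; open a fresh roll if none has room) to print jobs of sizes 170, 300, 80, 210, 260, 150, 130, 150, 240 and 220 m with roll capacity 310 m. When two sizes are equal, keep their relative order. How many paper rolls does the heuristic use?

Sorted descending: 300, 260, 240, 220, 210, 170, 150, 150, 130, 80.
  300 → roll 1 (new)  [load 300/310]
  260 → roll 2 (new)  [load 260/310]
  240 → roll 3 (new)  [load 240/310]
  220 → roll 4 (new)  [load 220/310]
  210 → roll 5 (new)  [load 210/310]
  170 → roll 6 (new)  [load 170/310]
  150 → roll 7 (new)  [load 150/310]
  150 → roll 7  [load 300/310]
  130 → roll 6  [load 300/310]
  80 → roll 4  [load 300/310]
7 paper rolls opened.

7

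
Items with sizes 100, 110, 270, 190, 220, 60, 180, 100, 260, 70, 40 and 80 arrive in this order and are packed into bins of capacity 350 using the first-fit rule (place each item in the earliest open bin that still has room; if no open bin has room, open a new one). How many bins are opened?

6

  100 → bin 1 (new)  [load 100/350]
  110 → bin 1  [load 210/350]
  270 → bin 2 (new)  [load 270/350]
  190 → bin 3 (new)  [load 190/350]
  220 → bin 4 (new)  [load 220/350]
  60 → bin 1  [load 270/350]
  180 → bin 5 (new)  [load 180/350]
  100 → bin 3  [load 290/350]
  260 → bin 6 (new)  [load 260/350]
  70 → bin 1  [load 340/350]
  40 → bin 2  [load 310/350]
  80 → bin 4  [load 300/350]
6 bins opened.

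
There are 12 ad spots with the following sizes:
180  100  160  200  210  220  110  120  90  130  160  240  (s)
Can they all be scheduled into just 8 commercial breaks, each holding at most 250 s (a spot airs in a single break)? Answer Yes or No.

No

Total = 1920 s; ⌈1920/250⌉ = 8.
The bound of 8 does not rule out 8, but exhaustive search shows no assignment into 8 commercial breaks of capacity 250 s exists — the minimum is 9.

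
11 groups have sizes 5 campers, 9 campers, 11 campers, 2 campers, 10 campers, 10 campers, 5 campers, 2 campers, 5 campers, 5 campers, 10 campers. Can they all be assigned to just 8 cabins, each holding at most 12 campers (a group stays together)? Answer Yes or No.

Yes

A valid assignment using 7 cabins:
  cabin 1: 11 = 11
  cabin 2: 10 + 2 = 12
  cabin 3: 10 + 2 = 12
  cabin 4: 10 = 10
  cabin 5: 9 = 9
  cabin 6: 5 + 5 = 10
  cabin 7: 5 + 5 = 10
That uses only 7 ≤ 8, so 8 cabins are enough.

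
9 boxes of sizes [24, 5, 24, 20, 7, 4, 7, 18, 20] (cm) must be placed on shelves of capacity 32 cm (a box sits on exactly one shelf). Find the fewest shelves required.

Total = 24 + 24 + 20 + 20 + 18 + 7 + 7 + 5 + 4 = 129 cm.
Lower bound: ⌈129/32⌉ = 5 shelves.
A packing using 5 shelves:
  shelf 1: 24 + 7 = 31
  shelf 2: 24 + 7 = 31
  shelf 3: 20 + 5 + 4 = 29
  shelf 4: 20 = 20
  shelf 5: 18 = 18
This matches the lower bound, so 5 is optimal.

5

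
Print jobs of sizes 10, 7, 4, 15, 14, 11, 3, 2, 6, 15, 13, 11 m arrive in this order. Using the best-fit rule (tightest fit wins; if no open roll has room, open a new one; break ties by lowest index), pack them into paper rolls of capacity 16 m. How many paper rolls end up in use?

  10 → roll 1 (new)  [load 10/16]
  7 → roll 2 (new)  [load 7/16]
  4 → roll 1  [load 14/16]
  15 → roll 3 (new)  [load 15/16]
  14 → roll 4 (new)  [load 14/16]
  11 → roll 5 (new)  [load 11/16]
  3 → roll 5  [load 14/16]
  2 → roll 1  [load 16/16]
  6 → roll 2  [load 13/16]
  15 → roll 6 (new)  [load 15/16]
  13 → roll 7 (new)  [load 13/16]
  11 → roll 8 (new)  [load 11/16]
8 paper rolls opened.

8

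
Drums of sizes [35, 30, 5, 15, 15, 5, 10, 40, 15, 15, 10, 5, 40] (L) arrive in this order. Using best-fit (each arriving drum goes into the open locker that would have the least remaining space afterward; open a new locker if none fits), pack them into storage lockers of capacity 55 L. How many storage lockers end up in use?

  35 → locker 1 (new)  [load 35/55]
  30 → locker 2 (new)  [load 30/55]
  5 → locker 1  [load 40/55]
  15 → locker 1  [load 55/55]
  15 → locker 2  [load 45/55]
  5 → locker 2  [load 50/55]
  10 → locker 3 (new)  [load 10/55]
  40 → locker 3  [load 50/55]
  15 → locker 4 (new)  [load 15/55]
  15 → locker 4  [load 30/55]
  10 → locker 4  [load 40/55]
  5 → locker 2  [load 55/55]
  40 → locker 5 (new)  [load 40/55]
5 storage lockers opened.

5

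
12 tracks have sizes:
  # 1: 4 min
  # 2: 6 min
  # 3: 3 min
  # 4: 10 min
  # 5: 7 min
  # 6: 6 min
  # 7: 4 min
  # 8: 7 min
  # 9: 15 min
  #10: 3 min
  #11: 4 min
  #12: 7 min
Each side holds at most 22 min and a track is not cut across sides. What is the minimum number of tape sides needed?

4

Total = 15 + 10 + 7 + 7 + 7 + 6 + 6 + 4 + 4 + 4 + 3 + 3 = 76 min.
Lower bound: ⌈76/22⌉ = 4 tape sides.
A packing using 4 tape sides:
  side 1: 15 + 7 = 22
  side 2: 10 + 7 + 4 = 21
  side 3: 7 + 6 + 6 + 3 = 22
  side 4: 4 + 4 + 3 = 11
This matches the lower bound, so 4 is optimal.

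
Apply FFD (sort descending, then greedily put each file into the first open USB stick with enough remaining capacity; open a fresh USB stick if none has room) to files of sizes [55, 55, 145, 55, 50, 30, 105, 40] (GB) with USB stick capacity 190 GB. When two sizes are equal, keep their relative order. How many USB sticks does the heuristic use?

3

Sorted descending: 145, 105, 55, 55, 55, 50, 40, 30.
  145 → USB stick 1 (new)  [load 145/190]
  105 → USB stick 2 (new)  [load 105/190]
  55 → USB stick 2  [load 160/190]
  55 → USB stick 3 (new)  [load 55/190]
  55 → USB stick 3  [load 110/190]
  50 → USB stick 3  [load 160/190]
  40 → USB stick 1  [load 185/190]
  30 → USB stick 2  [load 190/190]
3 USB sticks opened.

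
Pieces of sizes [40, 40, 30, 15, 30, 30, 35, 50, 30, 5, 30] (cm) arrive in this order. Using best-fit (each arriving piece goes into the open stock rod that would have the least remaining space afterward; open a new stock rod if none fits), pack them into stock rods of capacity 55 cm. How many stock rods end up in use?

  40 → stock rod 1 (new)  [load 40/55]
  40 → stock rod 2 (new)  [load 40/55]
  30 → stock rod 3 (new)  [load 30/55]
  15 → stock rod 1  [load 55/55]
  30 → stock rod 4 (new)  [load 30/55]
  30 → stock rod 5 (new)  [load 30/55]
  35 → stock rod 6 (new)  [load 35/55]
  50 → stock rod 7 (new)  [load 50/55]
  30 → stock rod 8 (new)  [load 30/55]
  5 → stock rod 7  [load 55/55]
  30 → stock rod 9 (new)  [load 30/55]
9 stock rods opened.

9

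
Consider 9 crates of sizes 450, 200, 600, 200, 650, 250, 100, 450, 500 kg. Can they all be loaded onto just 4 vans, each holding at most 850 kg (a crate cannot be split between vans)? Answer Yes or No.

No

Total = 3400 kg; ⌈3400/850⌉ = 4.
5 crates each exceed half the capacity and cannot share a van, forcing at least 5 vans.
At least 5 vans are required, but only 4 are allowed.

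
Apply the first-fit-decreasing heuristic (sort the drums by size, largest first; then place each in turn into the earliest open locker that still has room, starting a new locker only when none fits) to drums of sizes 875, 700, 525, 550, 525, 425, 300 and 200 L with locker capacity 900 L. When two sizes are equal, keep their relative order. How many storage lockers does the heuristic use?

6

Sorted descending: 875, 700, 550, 525, 525, 425, 300, 200.
  875 → locker 1 (new)  [load 875/900]
  700 → locker 2 (new)  [load 700/900]
  550 → locker 3 (new)  [load 550/900]
  525 → locker 4 (new)  [load 525/900]
  525 → locker 5 (new)  [load 525/900]
  425 → locker 6 (new)  [load 425/900]
  300 → locker 3  [load 850/900]
  200 → locker 2  [load 900/900]
6 storage lockers opened.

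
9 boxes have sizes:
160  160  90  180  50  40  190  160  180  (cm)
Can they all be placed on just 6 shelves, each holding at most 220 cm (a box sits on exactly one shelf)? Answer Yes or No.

No

Total = 1210 cm; ⌈1210/220⌉ = 6.
The bound of 6 does not rule out 6, but exhaustive search shows no assignment into 6 shelves of capacity 220 cm exists — the minimum is 7.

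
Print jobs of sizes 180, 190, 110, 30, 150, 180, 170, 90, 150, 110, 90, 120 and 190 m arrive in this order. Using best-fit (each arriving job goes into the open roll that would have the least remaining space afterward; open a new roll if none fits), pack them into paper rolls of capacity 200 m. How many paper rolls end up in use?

  180 → roll 1 (new)  [load 180/200]
  190 → roll 2 (new)  [load 190/200]
  110 → roll 3 (new)  [load 110/200]
  30 → roll 3  [load 140/200]
  150 → roll 4 (new)  [load 150/200]
  180 → roll 5 (new)  [load 180/200]
  170 → roll 6 (new)  [load 170/200]
  90 → roll 7 (new)  [load 90/200]
  150 → roll 8 (new)  [load 150/200]
  110 → roll 7  [load 200/200]
  90 → roll 9 (new)  [load 90/200]
  120 → roll 10 (new)  [load 120/200]
  190 → roll 11 (new)  [load 190/200]
11 paper rolls opened.

11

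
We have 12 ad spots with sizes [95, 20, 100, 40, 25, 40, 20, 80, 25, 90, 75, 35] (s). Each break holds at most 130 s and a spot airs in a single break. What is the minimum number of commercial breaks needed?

6

Total = 100 + 95 + 90 + 80 + 75 + 40 + 40 + 35 + 25 + 25 + 20 + 20 = 645 s.
Lower bound: ⌈645/130⌉ = 5 commercial breaks.
A packing using 6 commercial breaks:
  break 1: 100 + 25 = 125
  break 2: 95 + 35 = 130
  break 3: 90 + 40 = 130
  break 4: 80 + 40 = 120
  break 5: 75 + 25 + 20 = 120
  break 6: 20 = 20
No arrangement into 5 commercial breaks stays within capacity, so 6 is optimal.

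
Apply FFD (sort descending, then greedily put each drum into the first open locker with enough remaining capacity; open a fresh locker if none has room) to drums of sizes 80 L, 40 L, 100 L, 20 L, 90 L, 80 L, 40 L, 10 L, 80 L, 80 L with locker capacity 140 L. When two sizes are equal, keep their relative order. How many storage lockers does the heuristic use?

6

Sorted descending: 100, 90, 80, 80, 80, 80, 40, 40, 20, 10.
  100 → locker 1 (new)  [load 100/140]
  90 → locker 2 (new)  [load 90/140]
  80 → locker 3 (new)  [load 80/140]
  80 → locker 4 (new)  [load 80/140]
  80 → locker 5 (new)  [load 80/140]
  80 → locker 6 (new)  [load 80/140]
  40 → locker 1  [load 140/140]
  40 → locker 2  [load 130/140]
  20 → locker 3  [load 100/140]
  10 → locker 2  [load 140/140]
6 storage lockers opened.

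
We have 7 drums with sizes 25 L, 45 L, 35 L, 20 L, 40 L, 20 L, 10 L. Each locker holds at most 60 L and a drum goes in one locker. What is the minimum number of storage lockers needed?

4

Total = 45 + 40 + 35 + 25 + 20 + 20 + 10 = 195 L.
Lower bound: ⌈195/60⌉ = 4 storage lockers.
A packing using 4 storage lockers:
  locker 1: 45 + 10 = 55
  locker 2: 40 + 20 = 60
  locker 3: 35 + 25 = 60
  locker 4: 20 = 20
This matches the lower bound, so 4 is optimal.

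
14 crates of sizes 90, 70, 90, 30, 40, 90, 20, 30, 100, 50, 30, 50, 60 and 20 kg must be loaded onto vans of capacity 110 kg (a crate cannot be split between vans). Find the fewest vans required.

Total = 100 + 90 + 90 + 90 + 70 + 60 + 50 + 50 + 40 + 30 + 30 + 30 + 20 + 20 = 770 kg.
Lower bound: ⌈770/110⌉ = 7 vans.
A packing using 8 vans:
  van 1: 100 = 100
  van 2: 90 + 20 = 110
  van 3: 90 + 20 = 110
  van 4: 90 = 90
  van 5: 70 + 40 = 110
  van 6: 60 + 50 = 110
  van 7: 50 + 30 + 30 = 110
  van 8: 30 = 30
No arrangement into 7 vans stays within capacity, so 8 is optimal.

8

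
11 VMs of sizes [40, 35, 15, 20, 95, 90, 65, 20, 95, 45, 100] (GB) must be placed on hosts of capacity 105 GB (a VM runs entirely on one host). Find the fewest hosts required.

Total = 100 + 95 + 95 + 90 + 65 + 45 + 40 + 35 + 20 + 20 + 15 = 620 GB.
Lower bound: ⌈620/105⌉ = 6 hosts.
A packing using 7 hosts:
  host 1: 100 = 100
  host 2: 95 = 95
  host 3: 95 = 95
  host 4: 90 + 15 = 105
  host 5: 65 + 40 = 105
  host 6: 45 + 35 + 20 = 100
  host 7: 20 = 20
No arrangement into 6 hosts stays within capacity, so 7 is optimal.

7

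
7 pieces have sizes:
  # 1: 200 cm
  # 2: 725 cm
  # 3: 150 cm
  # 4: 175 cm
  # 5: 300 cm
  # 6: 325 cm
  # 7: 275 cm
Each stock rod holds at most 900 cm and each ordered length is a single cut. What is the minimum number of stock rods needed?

3

Total = 725 + 325 + 300 + 275 + 200 + 175 + 150 = 2150 cm.
Lower bound: ⌈2150/900⌉ = 3 stock rods.
A packing using 3 stock rods:
  stock rod 1: 725 + 175 = 900
  stock rod 2: 325 + 300 + 275 = 900
  stock rod 3: 200 + 150 = 350
This matches the lower bound, so 3 is optimal.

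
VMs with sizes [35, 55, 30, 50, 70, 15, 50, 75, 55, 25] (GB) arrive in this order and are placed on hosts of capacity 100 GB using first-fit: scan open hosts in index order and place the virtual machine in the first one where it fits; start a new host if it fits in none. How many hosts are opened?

  35 → host 1 (new)  [load 35/100]
  55 → host 1  [load 90/100]
  30 → host 2 (new)  [load 30/100]
  50 → host 2  [load 80/100]
  70 → host 3 (new)  [load 70/100]
  15 → host 2  [load 95/100]
  50 → host 4 (new)  [load 50/100]
  75 → host 5 (new)  [load 75/100]
  55 → host 6 (new)  [load 55/100]
  25 → host 3  [load 95/100]
6 hosts opened.

6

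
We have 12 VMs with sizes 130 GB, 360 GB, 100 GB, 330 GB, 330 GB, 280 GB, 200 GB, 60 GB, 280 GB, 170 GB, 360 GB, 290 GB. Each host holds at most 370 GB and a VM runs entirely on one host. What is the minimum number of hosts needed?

9

Total = 360 + 360 + 330 + 330 + 290 + 280 + 280 + 200 + 170 + 130 + 100 + 60 = 2890 GB.
Lower bound: ⌈2890/370⌉ = 8 hosts.
A packing using 9 hosts:
  host 1: 360 = 360
  host 2: 360 = 360
  host 3: 330 = 330
  host 4: 330 = 330
  host 5: 290 + 60 = 350
  host 6: 280 = 280
  host 7: 280 = 280
  host 8: 200 + 170 = 370
  host 9: 130 + 100 = 230
No arrangement into 8 hosts stays within capacity, so 9 is optimal.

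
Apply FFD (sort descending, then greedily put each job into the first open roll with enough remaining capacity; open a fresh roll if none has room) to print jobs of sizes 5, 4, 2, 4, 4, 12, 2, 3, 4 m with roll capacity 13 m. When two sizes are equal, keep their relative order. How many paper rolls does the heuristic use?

4

Sorted descending: 12, 5, 4, 4, 4, 4, 3, 2, 2.
  12 → roll 1 (new)  [load 12/13]
  5 → roll 2 (new)  [load 5/13]
  4 → roll 2  [load 9/13]
  4 → roll 2  [load 13/13]
  4 → roll 3 (new)  [load 4/13]
  4 → roll 3  [load 8/13]
  3 → roll 3  [load 11/13]
  2 → roll 3  [load 13/13]
  2 → roll 4 (new)  [load 2/13]
4 paper rolls opened.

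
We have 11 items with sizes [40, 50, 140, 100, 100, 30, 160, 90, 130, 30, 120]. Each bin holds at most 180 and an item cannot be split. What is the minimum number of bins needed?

7

Total = 160 + 140 + 130 + 120 + 100 + 100 + 90 + 50 + 40 + 30 + 30 = 990.
Lower bound: ⌈990/180⌉ = 6 bins.
A packing using 7 bins:
  bin 1: 160 = 160
  bin 2: 140 + 40 = 180
  bin 3: 130 + 50 = 180
  bin 4: 120 + 30 + 30 = 180
  bin 5: 100 = 100
  bin 6: 100 = 100
  bin 7: 90 = 90
No arrangement into 6 bins stays within capacity, so 7 is optimal.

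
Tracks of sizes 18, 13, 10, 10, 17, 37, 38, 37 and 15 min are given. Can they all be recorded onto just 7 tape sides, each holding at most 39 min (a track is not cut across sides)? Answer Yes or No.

Yes

A valid assignment using 6 tape sides:
  side 1: 38 = 38
  side 2: 37 = 37
  side 3: 37 = 37
  side 4: 18 + 17 = 35
  side 5: 15 + 13 + 10 = 38
  side 6: 10 = 10
That uses only 6 ≤ 7, so 7 tape sides are enough.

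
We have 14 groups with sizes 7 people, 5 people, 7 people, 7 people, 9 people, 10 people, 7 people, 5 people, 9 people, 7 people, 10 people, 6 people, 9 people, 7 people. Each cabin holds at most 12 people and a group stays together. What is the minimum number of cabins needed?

12

Total = 10 + 10 + 9 + 9 + 9 + 7 + 7 + 7 + 7 + 7 + 7 + 6 + 5 + 5 = 105 people.
Lower bound: ⌈105/12⌉ = 9 cabins.
Also, 11 groups each exceed 6 people, and no two of those can share a cabin, so at least 11 cabins are needed.
A packing using 12 cabins:
  cabin 1: 10 = 10
  cabin 2: 10 = 10
  cabin 3: 9 = 9
  cabin 4: 9 = 9
  cabin 5: 9 = 9
  cabin 6: 7 + 5 = 12
  cabin 7: 7 + 5 = 12
  cabin 8: 7 = 7
  cabin 9: 7 = 7
  cabin 10: 7 = 7
  cabin 11: 7 = 7
  cabin 12: 6 = 6
No arrangement into 11 cabins stays within capacity, so 12 is optimal.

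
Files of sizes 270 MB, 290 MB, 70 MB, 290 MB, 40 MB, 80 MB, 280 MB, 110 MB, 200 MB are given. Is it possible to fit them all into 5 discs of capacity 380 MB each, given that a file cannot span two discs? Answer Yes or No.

A valid assignment using 5 discs:
  disc 1: 290 + 80 = 370
  disc 2: 290 + 70 = 360
  disc 3: 280 + 40 = 320
  disc 4: 270 + 110 = 380
  disc 5: 200 = 200
Every load is within 380 MB, so 5 discs suffice.

Yes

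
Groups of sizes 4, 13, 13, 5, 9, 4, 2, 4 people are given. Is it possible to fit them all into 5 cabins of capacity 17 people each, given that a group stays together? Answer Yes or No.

Yes

A valid assignment using 4 cabins:
  cabin 1: 13 + 4 = 17
  cabin 2: 13 + 4 = 17
  cabin 3: 9 + 5 + 2 = 16
  cabin 4: 4 = 4
That uses only 4 ≤ 5, so 5 cabins are enough.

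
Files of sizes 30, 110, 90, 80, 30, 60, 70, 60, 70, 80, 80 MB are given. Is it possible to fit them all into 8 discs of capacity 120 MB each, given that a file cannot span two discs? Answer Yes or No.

Yes

A valid assignment using 8 discs:
  disc 1: 110 = 110
  disc 2: 90 + 30 = 120
  disc 3: 80 + 30 = 110
  disc 4: 80 = 80
  disc 5: 80 = 80
  disc 6: 70 = 70
  disc 7: 70 = 70
  disc 8: 60 + 60 = 120
Every load is within 120 MB, so 8 discs suffice.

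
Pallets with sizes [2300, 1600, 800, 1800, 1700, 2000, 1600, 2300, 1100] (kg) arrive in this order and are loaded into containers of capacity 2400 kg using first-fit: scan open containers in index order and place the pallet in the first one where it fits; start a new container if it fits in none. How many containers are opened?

  2300 → container 1 (new)  [load 2300/2400]
  1600 → container 2 (new)  [load 1600/2400]
  800 → container 2  [load 2400/2400]
  1800 → container 3 (new)  [load 1800/2400]
  1700 → container 4 (new)  [load 1700/2400]
  2000 → container 5 (new)  [load 2000/2400]
  1600 → container 6 (new)  [load 1600/2400]
  2300 → container 7 (new)  [load 2300/2400]
  1100 → container 8 (new)  [load 1100/2400]
8 containers opened.

8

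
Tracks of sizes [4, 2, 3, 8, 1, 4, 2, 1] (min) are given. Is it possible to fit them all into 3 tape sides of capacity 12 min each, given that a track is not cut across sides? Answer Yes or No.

Yes

A valid assignment using 3 tape sides:
  side 1: 8 + 4 = 12
  side 2: 4 + 3 + 2 + 2 + 1 = 12
  side 3: 1 = 1
Every load is within 12 min, so 3 tape sides suffice.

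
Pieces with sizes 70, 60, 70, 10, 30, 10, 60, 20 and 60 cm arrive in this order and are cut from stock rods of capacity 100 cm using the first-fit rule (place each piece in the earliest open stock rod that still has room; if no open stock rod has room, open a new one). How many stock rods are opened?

5

  70 → stock rod 1 (new)  [load 70/100]
  60 → stock rod 2 (new)  [load 60/100]
  70 → stock rod 3 (new)  [load 70/100]
  10 → stock rod 1  [load 80/100]
  30 → stock rod 2  [load 90/100]
  10 → stock rod 1  [load 90/100]
  60 → stock rod 4 (new)  [load 60/100]
  20 → stock rod 3  [load 90/100]
  60 → stock rod 5 (new)  [load 60/100]
5 stock rods opened.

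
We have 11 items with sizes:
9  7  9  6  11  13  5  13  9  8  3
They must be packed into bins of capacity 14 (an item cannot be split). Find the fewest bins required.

8

Total = 13 + 13 + 11 + 9 + 9 + 9 + 8 + 7 + 6 + 5 + 3 = 93.
Lower bound: ⌈93/14⌉ = 7 bins.
A packing using 8 bins:
  bin 1: 13 = 13
  bin 2: 13 = 13
  bin 3: 11 + 3 = 14
  bin 4: 9 + 5 = 14
  bin 5: 9 = 9
  bin 6: 9 = 9
  bin 7: 8 + 6 = 14
  bin 8: 7 = 7
No arrangement into 7 bins stays within capacity, so 8 is optimal.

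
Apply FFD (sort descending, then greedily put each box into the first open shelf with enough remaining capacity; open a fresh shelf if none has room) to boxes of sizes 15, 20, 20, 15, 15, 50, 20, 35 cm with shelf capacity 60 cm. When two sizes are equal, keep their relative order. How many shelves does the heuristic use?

Sorted descending: 50, 35, 20, 20, 20, 15, 15, 15.
  50 → shelf 1 (new)  [load 50/60]
  35 → shelf 2 (new)  [load 35/60]
  20 → shelf 2  [load 55/60]
  20 → shelf 3 (new)  [load 20/60]
  20 → shelf 3  [load 40/60]
  15 → shelf 3  [load 55/60]
  15 → shelf 4 (new)  [load 15/60]
  15 → shelf 4  [load 30/60]
4 shelves opened.

4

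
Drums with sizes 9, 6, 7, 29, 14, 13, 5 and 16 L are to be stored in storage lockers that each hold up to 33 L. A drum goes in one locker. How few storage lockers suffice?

Total = 29 + 16 + 14 + 13 + 9 + 7 + 6 + 5 = 99 L.
Lower bound: ⌈99/33⌉ = 3 storage lockers.
A packing using 4 storage lockers:
  locker 1: 29 = 29
  locker 2: 16 + 14 = 30
  locker 3: 13 + 9 + 7 = 29
  locker 4: 6 + 5 = 11
No arrangement into 3 storage lockers stays within capacity, so 4 is optimal.

4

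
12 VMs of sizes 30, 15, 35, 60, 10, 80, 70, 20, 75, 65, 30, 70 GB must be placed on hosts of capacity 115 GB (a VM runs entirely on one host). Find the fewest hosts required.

6

Total = 80 + 75 + 70 + 70 + 65 + 60 + 35 + 30 + 30 + 20 + 15 + 10 = 560 GB.
Lower bound: ⌈560/115⌉ = 5 hosts.
Also, 6 VMs each exceed 115/2 GB, and no two of those can share a host, so at least 6 hosts are needed.
A packing using 6 hosts:
  host 1: 80 + 35 = 115
  host 2: 75 + 30 + 10 = 115
  host 3: 70 + 30 + 15 = 115
  host 4: 70 + 20 = 90
  host 5: 65 = 65
  host 6: 60 = 60
This matches the lower bound, so 6 is optimal.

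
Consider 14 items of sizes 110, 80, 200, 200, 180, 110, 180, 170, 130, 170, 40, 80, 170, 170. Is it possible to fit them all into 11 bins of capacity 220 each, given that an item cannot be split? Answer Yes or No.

A valid assignment using 11 bins:
  bin 1: 200 = 200
  bin 2: 200 = 200
  bin 3: 180 + 40 = 220
  bin 4: 180 = 180
  bin 5: 170 = 170
  bin 6: 170 = 170
  bin 7: 170 = 170
  bin 8: 170 = 170
  bin 9: 130 + 80 = 210
  bin 10: 110 + 110 = 220
  bin 11: 80 = 80
Every load is within 220, so 11 bins suffice.

Yes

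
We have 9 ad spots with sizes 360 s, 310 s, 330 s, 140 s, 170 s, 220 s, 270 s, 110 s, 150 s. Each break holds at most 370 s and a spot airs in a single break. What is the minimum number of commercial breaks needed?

7

Total = 360 + 330 + 310 + 270 + 220 + 170 + 150 + 140 + 110 = 2060 s.
Lower bound: ⌈2060/370⌉ = 6 commercial breaks.
A packing using 7 commercial breaks:
  break 1: 360 = 360
  break 2: 330 = 330
  break 3: 310 = 310
  break 4: 270 = 270
  break 5: 220 + 150 = 370
  break 6: 170 + 140 = 310
  break 7: 110 = 110
No arrangement into 6 commercial breaks stays within capacity, so 7 is optimal.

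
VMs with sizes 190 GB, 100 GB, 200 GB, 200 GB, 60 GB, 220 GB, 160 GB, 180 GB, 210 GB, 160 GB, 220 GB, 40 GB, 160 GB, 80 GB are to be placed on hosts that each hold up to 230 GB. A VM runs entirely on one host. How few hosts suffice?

11

Total = 220 + 220 + 210 + 200 + 200 + 190 + 180 + 160 + 160 + 160 + 100 + 80 + 60 + 40 = 2180 GB.
Lower bound: ⌈2180/230⌉ = 10 hosts.
A packing using 11 hosts:
  host 1: 220 = 220
  host 2: 220 = 220
  host 3: 210 = 210
  host 4: 200 = 200
  host 5: 200 = 200
  host 6: 190 + 40 = 230
  host 7: 180 = 180
  host 8: 160 + 60 = 220
  host 9: 160 = 160
  host 10: 160 = 160
  host 11: 100 + 80 = 180
No arrangement into 10 hosts stays within capacity, so 11 is optimal.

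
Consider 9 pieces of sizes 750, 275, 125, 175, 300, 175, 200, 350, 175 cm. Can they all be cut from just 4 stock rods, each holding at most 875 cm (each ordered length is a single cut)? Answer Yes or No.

A valid assignment using 3 stock rods:
  stock rod 1: 750 + 125 = 875
  stock rod 2: 350 + 300 + 200 = 850
  stock rod 3: 275 + 175 + 175 + 175 = 800
That uses only 3 ≤ 4, so 4 stock rods are enough.

Yes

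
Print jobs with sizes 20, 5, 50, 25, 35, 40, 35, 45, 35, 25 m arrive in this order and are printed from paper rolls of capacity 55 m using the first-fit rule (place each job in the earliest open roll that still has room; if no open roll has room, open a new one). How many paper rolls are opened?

  20 → roll 1 (new)  [load 20/55]
  5 → roll 1  [load 25/55]
  50 → roll 2 (new)  [load 50/55]
  25 → roll 1  [load 50/55]
  35 → roll 3 (new)  [load 35/55]
  40 → roll 4 (new)  [load 40/55]
  35 → roll 5 (new)  [load 35/55]
  45 → roll 6 (new)  [load 45/55]
  35 → roll 7 (new)  [load 35/55]
  25 → roll 8 (new)  [load 25/55]
8 paper rolls opened.

8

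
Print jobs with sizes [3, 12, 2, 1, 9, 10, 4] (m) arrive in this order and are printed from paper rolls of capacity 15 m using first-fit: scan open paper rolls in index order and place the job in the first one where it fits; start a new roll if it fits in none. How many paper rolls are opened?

  3 → roll 1 (new)  [load 3/15]
  12 → roll 1  [load 15/15]
  2 → roll 2 (new)  [load 2/15]
  1 → roll 2  [load 3/15]
  9 → roll 2  [load 12/15]
  10 → roll 3 (new)  [load 10/15]
  4 → roll 3  [load 14/15]
3 paper rolls opened.

3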